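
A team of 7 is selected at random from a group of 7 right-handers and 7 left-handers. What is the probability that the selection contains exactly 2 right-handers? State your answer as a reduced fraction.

147/1144

There are C(14,7) = 3432 ways to choose 7 from 14.
Selections with exactly 2 right-handers: choose 2 of the 7 right-handers and 5 of the 7 left-handers, C(7,2)·C(7,5) = 21·21 = 441.
Probability = 441/3432 = 147/1144.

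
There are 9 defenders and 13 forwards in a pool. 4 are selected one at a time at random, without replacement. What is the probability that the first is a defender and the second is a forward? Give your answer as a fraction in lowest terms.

39/154

Multiply the conditional probabilities at each draw: 9/22 · 13/21 = 117/462 = 39/154.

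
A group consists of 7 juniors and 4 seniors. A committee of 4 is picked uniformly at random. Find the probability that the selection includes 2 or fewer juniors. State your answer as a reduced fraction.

31/66

There are C(11,4) = 330 ways to choose the 4.
Count the complement (more than 2 juniors): C(7,3)·C(4,1) + C(7,4)·C(4,0) = 140 + 35 = 175.
Probability = 1 − 175/330 = 155/330 = 31/66.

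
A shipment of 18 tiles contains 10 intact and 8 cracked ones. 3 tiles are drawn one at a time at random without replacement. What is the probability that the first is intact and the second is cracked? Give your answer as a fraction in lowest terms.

40/153

Multiply the conditional probabilities at each draw: 10/18 · 8/17 = 80/306 = 40/153.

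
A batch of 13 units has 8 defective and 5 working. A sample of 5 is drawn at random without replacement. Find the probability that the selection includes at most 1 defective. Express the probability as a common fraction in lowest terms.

41/1287

Total selections: C(13,5) = 1287.
Favorable selections (at most 1 defective): C(8,0)·C(5,5) + C(8,1)·C(5,4) = 1 + 40 = 41.
Probability = 41/1287.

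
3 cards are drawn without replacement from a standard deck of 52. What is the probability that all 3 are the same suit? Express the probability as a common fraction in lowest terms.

22/425

There are C(52,3) = 22100 possible 3-card hands.
Hands of one suit: 4 suits × C(13,3) = 4·286 = 1144.
Probability = 1144/22100 = 22/425.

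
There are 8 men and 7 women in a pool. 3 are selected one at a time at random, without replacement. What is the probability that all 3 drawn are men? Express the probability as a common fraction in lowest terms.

Multiply the conditional probabilities at each draw: 8/15 · 7/14 · 6/13 = 336/2730 = 8/65.

8/65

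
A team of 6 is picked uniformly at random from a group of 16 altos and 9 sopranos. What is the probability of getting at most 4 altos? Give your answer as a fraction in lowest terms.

927/1265

There are C(25,6) = 177100 ways to choose the 6.
Count the complement (more than 4 altos): C(16,5)·C(9,1) + C(16,6)·C(9,0) = 39312 + 8008 = 47320.
Probability = 1 − 47320/177100 = 129780/177100 = 927/1265.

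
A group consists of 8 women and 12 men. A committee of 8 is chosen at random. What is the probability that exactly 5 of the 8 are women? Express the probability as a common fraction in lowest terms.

Total number of selections: C(20,8) = 125970.
Selections with exactly 5 women: choose 5 of the 8 women and 3 of the 12 men, C(8,5)·C(12,3) = 56·220 = 12320.
Probability = 12320/125970 = 1232/12597.

1232/12597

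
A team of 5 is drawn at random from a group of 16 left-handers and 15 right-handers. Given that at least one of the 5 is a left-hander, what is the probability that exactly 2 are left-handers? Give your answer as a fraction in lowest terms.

Work in counts. Selections with at least one left-hander: C(31,5) − C(15,5) = 169911 − 3003 = 166908.
Of those, selections where exactly 2 are left-handers: C(16,2)·C(15,3) = 120·455 = 54600.
Conditional probability = 54600/166908 = 650/1987.

650/1987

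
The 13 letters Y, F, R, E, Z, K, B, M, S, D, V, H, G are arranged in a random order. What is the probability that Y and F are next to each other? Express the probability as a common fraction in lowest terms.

2/13

There are 13! = 6227020800 arrangements.
Treat Y and F as a block: 12! arrangements of the blocks × 2 orders within the block = 2·479001600 = 958003200.
Probability = 958003200/6227020800 = 2/13.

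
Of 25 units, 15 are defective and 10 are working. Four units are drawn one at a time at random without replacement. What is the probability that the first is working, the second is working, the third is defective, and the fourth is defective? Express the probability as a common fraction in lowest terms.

Multiply the conditional probabilities at each draw: 10/25 · 9/24 · 15/23 · 14/22 = 18900/303600 = 63/1012.

63/1012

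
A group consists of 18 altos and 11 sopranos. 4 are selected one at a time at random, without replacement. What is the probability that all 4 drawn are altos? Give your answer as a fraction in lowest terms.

340/2639

Multiply the conditional probabilities at each draw: 18/29 · 17/28 · 16/27 · 15/26 = 73440/570024 = 340/2639.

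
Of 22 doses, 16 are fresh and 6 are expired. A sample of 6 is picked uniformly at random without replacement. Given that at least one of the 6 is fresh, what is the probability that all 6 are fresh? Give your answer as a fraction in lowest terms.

2002/18653

Work in counts. Selections with at least one fresh: C(22,6) − C(6,6) = 74613 − 1 = 74612.
Of those, selections where all 6 are fresh: C(16,6) = 8008.
Conditional probability = 8008/74612 = 2002/18653.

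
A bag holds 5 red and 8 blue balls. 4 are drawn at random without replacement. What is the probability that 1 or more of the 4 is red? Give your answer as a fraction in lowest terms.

There are C(13,4) = 715 ways to choose the 4.
Favorable selections (1 or more red): C(5,1)·C(8,3) + C(5,2)·C(8,2) + C(5,3)·C(8,1) + C(5,4)·C(8,0) = 280 + 280 + 80 + 5 = 645.
Probability = 645/715 = 129/143.

129/143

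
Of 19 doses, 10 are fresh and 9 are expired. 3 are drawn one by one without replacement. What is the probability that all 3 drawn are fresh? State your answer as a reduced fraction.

Multiply the conditional probabilities at each draw: 10/19 · 9/18 · 8/17 = 720/5814 = 40/323.

40/323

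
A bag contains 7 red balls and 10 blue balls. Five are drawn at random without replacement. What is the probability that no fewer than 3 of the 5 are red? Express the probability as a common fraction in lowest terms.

There are C(17,5) = 6188 ways to choose the 5.
Favorable selections (no fewer than 3 red): C(7,3)·C(10,2) + C(7,4)·C(10,1) + C(7,5)·C(10,0) = 1575 + 350 + 21 = 1946.
Probability = 1946/6188 = 139/442.

139/442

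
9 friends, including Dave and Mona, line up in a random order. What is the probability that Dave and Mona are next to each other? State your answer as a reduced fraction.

2/9

There are 9! = 362880 arrangements.
Treat Dave and Mona as a block: 8! arrangements of the blocks × 2 orders within the block = 2·40320 = 80640.
Probability = 80640/362880 = 2/9.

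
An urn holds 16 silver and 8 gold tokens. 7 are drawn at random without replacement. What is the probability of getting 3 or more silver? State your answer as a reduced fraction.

614/627

Total selections: C(24,7) = 346104.
Favorable selections (3 or more silver): C(16,3)·C(8,4) + C(16,4)·C(8,3) + C(16,5)·C(8,2) + C(16,6)·C(8,1) + C(16,7)·C(8,0) = 39200 + 101920 + 122304 + 64064 + 11440 = 338928.
Probability = 338928/346104 = 614/627.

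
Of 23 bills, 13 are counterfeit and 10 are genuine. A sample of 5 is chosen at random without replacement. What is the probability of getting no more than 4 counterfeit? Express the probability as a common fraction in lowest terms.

2942/3059

There are C(23,5) = 33649 ways to choose the 5.
The complement is exactly 5 counterfeit: C(13,5)·C(10,0) = 1287.
Probability = 1 − 1287/33649 = 32362/33649 = 2942/3059.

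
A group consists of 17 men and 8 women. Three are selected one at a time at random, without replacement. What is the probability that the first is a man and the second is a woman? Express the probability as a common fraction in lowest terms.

17/75

Multiply the conditional probabilities at each draw: 17/25 · 8/24 = 136/600 = 17/75.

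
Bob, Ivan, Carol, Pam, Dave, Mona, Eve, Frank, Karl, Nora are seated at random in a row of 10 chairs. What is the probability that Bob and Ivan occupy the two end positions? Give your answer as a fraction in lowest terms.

1/45

There are 10! = 3628800 arrangements.
Place Bob and Ivan at the ends in 2 ways, arrange the remaining 8 in 8! = 40320 ways: 2·40320 = 80640.
Probability = 80640/3628800 = 1/45.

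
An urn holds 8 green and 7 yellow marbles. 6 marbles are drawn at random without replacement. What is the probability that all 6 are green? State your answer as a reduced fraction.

There are C(15,6) = 5005 possible selections.
Selections with all green: C(8,6) = 28.
Probability = 28/5005 = 4/715.

4/715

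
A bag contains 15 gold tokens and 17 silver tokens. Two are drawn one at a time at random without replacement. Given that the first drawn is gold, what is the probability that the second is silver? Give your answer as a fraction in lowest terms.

After removing one gold, 31 remain: 14 gold and 17 silver.
So the probability the next is silver is 17/31.

17/31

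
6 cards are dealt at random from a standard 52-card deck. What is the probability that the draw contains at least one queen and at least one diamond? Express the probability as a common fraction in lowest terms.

6772177/20358520

There are C(52,6) = 20358520 possible draws.
By inclusion-exclusion on the complements, draws missing all queens or all diamonds: C(48,6) + C(39,6) − C(36,6) = 12271512 + 3262623 − 1947792 = 13586343.
So draws with at least one of each: 20358520 − 13586343 = 6772177, probability 6772177/20358520.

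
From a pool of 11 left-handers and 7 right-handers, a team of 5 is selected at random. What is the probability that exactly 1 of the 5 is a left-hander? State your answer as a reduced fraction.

There are C(18,5) = 8568 ways to choose 5 from 18.
Selections with exactly 1 left-hander: choose 1 of the 11 left-handers and 4 of the 7 right-handers, C(11,1)·C(7,4) = 11·35 = 385.
Probability = 385/8568 = 55/1224.

55/1224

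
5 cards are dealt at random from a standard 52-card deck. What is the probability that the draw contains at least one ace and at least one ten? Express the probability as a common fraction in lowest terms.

There are C(52,5) = 2598960 possible draws.
By inclusion-exclusion on the complements, draws missing all aces or all tens: C(48,5) + C(48,5) − C(44,5) = 1712304 + 1712304 − 1086008 = 2338600.
So draws with at least one of each: 2598960 − 2338600 = 260360, probability 260360/2598960 = 6509/64974.

6509/64974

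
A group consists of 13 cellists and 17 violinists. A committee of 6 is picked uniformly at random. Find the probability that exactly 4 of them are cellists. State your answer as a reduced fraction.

1496/9135

The sample space is all 6-subsets of the 30: C(30,6) = 593775.
Selections with exactly 4 cellists: choose 4 of the 13 cellists and 2 of the 17 violinists, C(13,4)·C(17,2) = 715·136 = 97240.
Probability = 97240/593775 = 1496/9135.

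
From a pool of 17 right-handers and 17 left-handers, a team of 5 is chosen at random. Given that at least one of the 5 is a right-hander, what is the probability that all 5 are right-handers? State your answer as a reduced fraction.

91/4001

Work in counts. Selections with at least one right-hander: C(34,5) − C(17,5) = 278256 − 6188 = 272068.
Of those, selections where all 5 are right-handers: C(17,5) = 6188.
Conditional probability = 6188/272068 = 91/4001.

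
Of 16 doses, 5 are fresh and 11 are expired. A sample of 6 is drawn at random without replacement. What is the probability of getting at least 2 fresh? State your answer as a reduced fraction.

Total selections: C(16,6) = 8008.
Count the complement (fewer than 2 fresh): C(5,0)·C(11,6) + C(5,1)·C(11,5) = 462 + 2310 = 2772.
Probability = 1 − 2772/8008 = 5236/8008 = 17/26.

17/26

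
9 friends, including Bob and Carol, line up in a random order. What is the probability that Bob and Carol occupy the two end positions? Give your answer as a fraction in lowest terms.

1/36

There are 9! = 362880 arrangements.
Place Bob and Carol at the ends in 2 ways, arrange the remaining 7 in 7! = 5040 ways: 2·5040 = 10080.
Probability = 10080/362880 = 1/36.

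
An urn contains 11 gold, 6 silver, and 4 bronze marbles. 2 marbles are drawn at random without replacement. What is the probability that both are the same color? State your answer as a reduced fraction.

There are C(21,2) = 210 ways to draw 2 marbles.
All same color: C(11,2) + C(6,2) + C(4,2) = 55 + 15 + 6 = 76.
Probability = 76/210 = 38/105.

38/105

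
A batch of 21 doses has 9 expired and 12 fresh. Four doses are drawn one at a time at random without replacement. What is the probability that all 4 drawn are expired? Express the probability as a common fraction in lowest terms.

2/95

Multiply the conditional probabilities at each draw: 9/21 · 8/20 · 7/19 · 6/18 = 3024/143640 = 2/95.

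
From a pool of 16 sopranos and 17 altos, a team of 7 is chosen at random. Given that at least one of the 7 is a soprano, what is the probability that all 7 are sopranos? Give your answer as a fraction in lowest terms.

26/9665

Work in counts. Selections with at least one soprano: C(33,7) − C(17,7) = 4272048 − 19448 = 4252600.
Of those, selections where all 7 are sopranos: C(16,7) = 11440.
Conditional probability = 11440/4252600 = 26/9665.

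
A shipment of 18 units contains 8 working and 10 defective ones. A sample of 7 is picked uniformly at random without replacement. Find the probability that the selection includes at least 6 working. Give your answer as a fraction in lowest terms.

There are C(18,7) = 31824 ways to choose the 7.
Favorable selections (at least 6 working): C(8,6)·C(10,1) + C(8,7)·C(10,0) = 280 + 8 = 288.
Probability = 288/31824 = 2/221.

2/221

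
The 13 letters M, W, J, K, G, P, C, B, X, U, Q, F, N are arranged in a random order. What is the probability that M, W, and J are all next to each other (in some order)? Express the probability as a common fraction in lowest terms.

There are 13! = 6227020800 arrangements.
Treat the three as one block: 11! placements × 3! orders within the block = 39916800·6 = 239500800.
Probability = 239500800/6227020800 = 1/26.

1/26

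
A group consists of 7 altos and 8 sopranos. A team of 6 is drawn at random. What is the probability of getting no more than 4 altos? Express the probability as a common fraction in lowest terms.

138/143

Total selections: C(15,6) = 5005.
Count the complement (more than 4 altos): C(7,5)·C(8,1) + C(7,6)·C(8,0) = 168 + 7 = 175.
Probability = 1 − 175/5005 = 4830/5005 = 138/143.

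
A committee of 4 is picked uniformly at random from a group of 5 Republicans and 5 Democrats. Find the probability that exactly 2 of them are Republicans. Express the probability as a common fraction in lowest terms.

10/21

The sample space is all 4-subsets of the 10: C(10,4) = 210.
Selections with exactly 2 Republicans: choose 2 of the 5 Republicans and 2 of the 5 Democrats, C(5,2)·C(5,2) = 10·10 = 100.
Probability = 100/210 = 10/21.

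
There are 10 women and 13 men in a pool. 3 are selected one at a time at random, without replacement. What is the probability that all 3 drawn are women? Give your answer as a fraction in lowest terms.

Multiply the conditional probabilities at each draw: 10/23 · 9/22 · 8/21 = 720/10626 = 120/1771.

120/1771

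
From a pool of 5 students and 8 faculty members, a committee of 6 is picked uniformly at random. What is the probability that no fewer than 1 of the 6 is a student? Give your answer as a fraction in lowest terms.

422/429

Total selections: C(13,6) = 1716.
The complement is all 6 are faculty members: C(8,6) = 28.
Probability = 1 − 28/1716 = 1688/1716 = 422/429.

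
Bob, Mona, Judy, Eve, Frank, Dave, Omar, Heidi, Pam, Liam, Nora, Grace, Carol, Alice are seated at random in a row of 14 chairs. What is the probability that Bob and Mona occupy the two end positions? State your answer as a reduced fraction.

There are 14! = 87178291200 arrangements.
Place Bob and Mona at the ends in 2 ways, arrange the remaining 12 in 12! = 479001600 ways: 2·479001600 = 958003200.
Probability = 958003200/87178291200 = 1/91.

1/91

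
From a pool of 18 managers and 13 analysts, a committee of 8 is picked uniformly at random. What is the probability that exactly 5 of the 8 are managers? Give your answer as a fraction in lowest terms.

The sample space is all 8-subsets of the 31: C(31,8) = 7888725.
Selections with exactly 5 managers: choose 5 of the 18 managers and 3 of the 13 analysts, C(18,5)·C(13,3) = 8568·286 = 2450448.
Probability = 2450448/7888725 = 20944/67425.

20944/67425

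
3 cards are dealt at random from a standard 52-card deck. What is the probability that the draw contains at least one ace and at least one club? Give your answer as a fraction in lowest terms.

There are C(52,3) = 22100 possible draws.
By inclusion-exclusion on the complements, draws missing all aces or all clubs: C(48,3) + C(39,3) − C(36,3) = 17296 + 9139 − 7140 = 19295.
So draws with at least one of each: 22100 − 19295 = 2805, probability 2805/22100 = 33/260.

33/260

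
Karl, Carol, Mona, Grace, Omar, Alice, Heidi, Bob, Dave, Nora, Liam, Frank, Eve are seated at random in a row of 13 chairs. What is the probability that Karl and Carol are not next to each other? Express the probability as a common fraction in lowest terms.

There are 13! = 6227020800 arrangements.
Arrangements with Karl and Carol adjacent: 2·12! = 958003200.
So not adjacent: 6227020800 − 958003200 = 5269017600, probability 5269017600/6227020800 = 11/13.

11/13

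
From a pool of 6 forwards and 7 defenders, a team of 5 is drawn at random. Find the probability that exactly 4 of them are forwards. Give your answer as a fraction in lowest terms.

There are C(13,5) = 1287 ways to choose 5 from 13.
Selections with exactly 4 forwards: choose 4 of the 6 forwards and 1 of the 7 defenders, C(6,4)·C(7,1) = 15·7 = 105.
Probability = 105/1287 = 35/429.

35/429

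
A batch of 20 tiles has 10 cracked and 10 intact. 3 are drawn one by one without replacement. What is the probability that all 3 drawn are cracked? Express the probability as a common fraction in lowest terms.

Multiply the conditional probabilities at each draw: 10/20 · 9/19 · 8/18 = 720/6840 = 2/19.

2/19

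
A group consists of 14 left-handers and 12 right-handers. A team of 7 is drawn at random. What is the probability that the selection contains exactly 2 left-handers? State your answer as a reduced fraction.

63/575

The sample space is all 7-subsets of the 26: C(26,7) = 657800.
Selections with exactly 2 left-handers: choose 2 of the 14 left-handers and 5 of the 12 right-handers, C(14,2)·C(12,5) = 91·792 = 72072.
Probability = 72072/657800 = 63/575.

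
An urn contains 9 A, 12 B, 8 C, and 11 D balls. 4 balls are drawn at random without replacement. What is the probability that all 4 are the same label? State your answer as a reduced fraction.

1021/91390

There are C(40,4) = 91390 ways to draw 4 balls.
All same label: C(9,4) + C(12,4) + C(8,4) + C(11,4) = 126 + 495 + 70 + 330 = 1021.
Probability = 1021/91390.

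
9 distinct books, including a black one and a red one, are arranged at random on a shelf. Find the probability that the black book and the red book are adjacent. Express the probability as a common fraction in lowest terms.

There are 9! = 362880 arrangements.
Treat the black book and the red book as a block: 8! arrangements of the blocks × 2 orders within the block = 2·40320 = 80640.
Probability = 80640/362880 = 2/9.

2/9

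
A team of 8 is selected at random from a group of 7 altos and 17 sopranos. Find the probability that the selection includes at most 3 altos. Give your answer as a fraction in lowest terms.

3406/3933

Total selections: C(24,8) = 735471.
Favorable selections (at most 3 altos): C(7,0)·C(17,8) + C(7,1)·C(17,7) + C(7,2)·C(17,6) + C(7,3)·C(17,5) = 24310 + 136136 + 259896 + 216580 = 636922.
Probability = 636922/735471 = 3406/3933.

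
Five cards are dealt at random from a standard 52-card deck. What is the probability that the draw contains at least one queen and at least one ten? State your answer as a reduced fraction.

6509/64974

There are C(52,5) = 2598960 possible draws.
By inclusion-exclusion on the complements, draws missing all queens or all tens: C(48,5) + C(48,5) − C(44,5) = 1712304 + 1712304 − 1086008 = 2338600.
So draws with at least one of each: 2598960 − 2338600 = 260360, probability 260360/2598960 = 6509/64974.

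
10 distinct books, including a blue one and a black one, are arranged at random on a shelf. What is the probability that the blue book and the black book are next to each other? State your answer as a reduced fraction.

1/5

There are 10! = 3628800 arrangements.
Treat the blue book and the black book as a block: 9! arrangements of the blocks × 2 orders within the block = 2·362880 = 725760.
Probability = 725760/3628800 = 1/5.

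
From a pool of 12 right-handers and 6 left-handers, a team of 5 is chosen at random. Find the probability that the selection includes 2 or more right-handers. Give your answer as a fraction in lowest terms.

Total selections: C(18,5) = 8568.
Favorable selections (2 or more right-handers): C(12,2)·C(6,3) + C(12,3)·C(6,2) + C(12,4)·C(6,1) + C(12,5)·C(6,0) = 1320 + 3300 + 2970 + 792 = 8382.
Probability = 8382/8568 = 1397/1428.

1397/1428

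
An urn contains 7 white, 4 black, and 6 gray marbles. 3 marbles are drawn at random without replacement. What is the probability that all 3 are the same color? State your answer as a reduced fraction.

59/680

There are C(17,3) = 680 ways to draw 3 marbles.
All same color: C(7,3) + C(4,3) + C(6,3) = 35 + 4 + 20 = 59.
Probability = 59/680.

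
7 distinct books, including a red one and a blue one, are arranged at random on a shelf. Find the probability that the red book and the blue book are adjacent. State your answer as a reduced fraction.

There are 7! = 5040 arrangements.
Treat the red book and the blue book as a block: 6! arrangements of the blocks × 2 orders within the block = 2·720 = 1440.
Probability = 1440/5040 = 2/7.

2/7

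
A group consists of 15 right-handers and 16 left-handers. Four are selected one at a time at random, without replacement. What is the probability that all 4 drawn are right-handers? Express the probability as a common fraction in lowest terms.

Multiply the conditional probabilities at each draw: 15/31 · 14/30 · 13/29 · 12/28 = 32760/755160 = 39/899.

39/899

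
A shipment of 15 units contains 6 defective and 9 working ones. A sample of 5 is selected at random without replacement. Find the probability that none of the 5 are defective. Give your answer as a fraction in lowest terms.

6/143

There are C(15,5) = 3003 possible selections.
Selections with no defective (all working): C(9,5) = 126.
Probability = 126/3003 = 6/143.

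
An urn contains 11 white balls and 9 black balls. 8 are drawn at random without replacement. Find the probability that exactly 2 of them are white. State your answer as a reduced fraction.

154/4199

Total number of selections: C(20,8) = 125970.
Selections with exactly 2 white: choose 2 of the 11 white and 6 of the 9 black, C(11,2)·C(9,6) = 55·84 = 4620.
Probability = 4620/125970 = 154/4199.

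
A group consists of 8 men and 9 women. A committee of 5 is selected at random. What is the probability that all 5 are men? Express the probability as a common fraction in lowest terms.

There are C(17,5) = 6188 possible selections.
Selections with all men: C(8,5) = 56.
Probability = 56/6188 = 2/221.

2/221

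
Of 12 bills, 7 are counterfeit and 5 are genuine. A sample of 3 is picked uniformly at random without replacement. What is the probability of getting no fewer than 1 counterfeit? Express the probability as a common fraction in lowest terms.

21/22

Total selections: C(12,3) = 220.
The complement is all 3 are genuine: C(5,3) = 10.
Probability = 1 − 10/220 = 210/220 = 21/22.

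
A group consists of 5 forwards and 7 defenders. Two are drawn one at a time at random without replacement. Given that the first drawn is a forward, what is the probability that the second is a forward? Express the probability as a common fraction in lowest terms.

4/11

After removing one forward, 11 remain: 4 forwards and 7 defenders.
So the probability the next is a forward is 4/11.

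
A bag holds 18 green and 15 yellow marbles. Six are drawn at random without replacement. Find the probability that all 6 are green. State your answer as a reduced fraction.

There are C(33,6) = 1107568 possible selections.
Selections with all green: C(18,6) = 18564.
Probability = 18564/1107568 = 663/39556.

663/39556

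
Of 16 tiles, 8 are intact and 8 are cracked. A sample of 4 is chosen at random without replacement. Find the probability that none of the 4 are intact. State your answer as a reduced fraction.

1/26

There are C(16,4) = 1820 possible selections.
Selections with no intact (all cracked): C(8,4) = 70.
Probability = 70/1820 = 1/26.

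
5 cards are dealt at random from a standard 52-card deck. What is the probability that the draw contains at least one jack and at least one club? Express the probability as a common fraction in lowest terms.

229297/866320

There are C(52,5) = 2598960 possible draws.
By inclusion-exclusion on the complements, draws missing all jacks or all clubs: C(48,5) + C(39,5) − C(36,5) = 1712304 + 575757 − 376992 = 1911069.
So draws with at least one of each: 2598960 − 1911069 = 687891, probability 687891/2598960 = 229297/866320.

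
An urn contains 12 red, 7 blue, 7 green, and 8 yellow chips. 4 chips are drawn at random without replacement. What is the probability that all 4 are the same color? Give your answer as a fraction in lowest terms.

635/46376

There are C(34,4) = 46376 ways to draw 4 chips.
All same color: C(12,4) + C(7,4) + C(7,4) + C(8,4) = 495 + 35 + 35 + 70 = 635.
Probability = 635/46376.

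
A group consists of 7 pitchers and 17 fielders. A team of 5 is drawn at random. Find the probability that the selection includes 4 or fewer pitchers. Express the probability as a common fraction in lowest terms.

There are C(24,5) = 42504 ways to choose the 5.
Favorable selections (4 or fewer pitchers): C(7,0)·C(17,5) + C(7,1)·C(17,4) + C(7,2)·C(17,3) + C(7,3)·C(17,2) + C(7,4)·C(17,1) = 6188 + 16660 + 14280 + 4760 + 595 = 42483.
Probability = 42483/42504 = 2023/2024.

2023/2024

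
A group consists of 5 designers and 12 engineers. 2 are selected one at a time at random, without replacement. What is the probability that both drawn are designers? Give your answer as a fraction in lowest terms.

5/68

Multiply the conditional probabilities at each draw: 5/17 · 4/16 = 20/272 = 5/68.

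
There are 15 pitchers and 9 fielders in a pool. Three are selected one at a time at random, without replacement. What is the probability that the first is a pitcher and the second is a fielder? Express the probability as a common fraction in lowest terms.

45/184

Multiply the conditional probabilities at each draw: 15/24 · 9/23 = 135/552 = 45/184.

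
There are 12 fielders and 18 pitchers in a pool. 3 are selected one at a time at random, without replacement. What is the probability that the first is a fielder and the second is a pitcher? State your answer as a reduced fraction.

36/145

Multiply the conditional probabilities at each draw: 12/30 · 18/29 = 216/870 = 36/145.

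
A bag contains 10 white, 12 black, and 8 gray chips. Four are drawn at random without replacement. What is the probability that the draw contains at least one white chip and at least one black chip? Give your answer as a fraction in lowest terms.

3914/5481

There are C(30,4) = 27405 possible draws.
By inclusion-exclusion on the complements, draws missing all white or all black: C(20,4) + C(18,4) − C(8,4) = 4845 + 3060 − 70 = 7835.
So draws with at least one of each: 27405 − 7835 = 19570, probability 19570/27405 = 3914/5481.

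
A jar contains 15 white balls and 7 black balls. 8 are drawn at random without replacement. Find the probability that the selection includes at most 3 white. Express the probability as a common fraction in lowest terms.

Total selections: C(22,8) = 319770.
Favorable selections (at most 3 white): C(15,1)·C(7,7) + C(15,2)·C(7,6) + C(15,3)·C(7,5) = 15 + 735 + 9555 = 10305.
Probability = 10305/319770 = 229/7106.

229/7106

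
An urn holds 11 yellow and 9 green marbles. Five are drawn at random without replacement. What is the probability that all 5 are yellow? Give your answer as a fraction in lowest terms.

There are C(20,5) = 15504 possible selections.
Selections with all yellow: C(11,5) = 462.
Probability = 462/15504 = 77/2584.

77/2584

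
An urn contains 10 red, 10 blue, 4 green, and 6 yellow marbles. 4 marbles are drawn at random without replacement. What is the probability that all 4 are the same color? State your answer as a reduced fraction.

There are C(30,4) = 27405 ways to draw 4 marbles.
All same color: C(10,4) + C(10,4) + C(4,4) + C(6,4) = 210 + 210 + 1 + 15 = 436.
Probability = 436/27405.

436/27405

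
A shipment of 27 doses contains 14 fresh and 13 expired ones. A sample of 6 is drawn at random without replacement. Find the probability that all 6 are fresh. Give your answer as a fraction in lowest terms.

There are C(27,6) = 296010 possible selections.
Selections with all fresh: C(14,6) = 3003.
Probability = 3003/296010 = 7/690.

7/690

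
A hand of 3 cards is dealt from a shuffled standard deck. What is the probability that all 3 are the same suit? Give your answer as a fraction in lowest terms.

22/425

There are C(52,3) = 22100 possible 3-card hands.
Hands of one suit: 4 suits × C(13,3) = 4·286 = 1144.
Probability = 1144/22100 = 22/425.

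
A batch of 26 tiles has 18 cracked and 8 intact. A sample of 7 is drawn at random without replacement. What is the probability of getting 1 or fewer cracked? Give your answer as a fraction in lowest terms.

Total selections: C(26,7) = 657800.
Favorable selections (1 or fewer cracked): C(18,0)·C(8,7) + C(18,1)·C(8,6) = 8 + 504 = 512.
Probability = 512/657800 = 64/82225.

64/82225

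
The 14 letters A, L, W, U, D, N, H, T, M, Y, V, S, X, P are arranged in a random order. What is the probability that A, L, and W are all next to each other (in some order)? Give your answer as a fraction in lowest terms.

There are 14! = 87178291200 arrangements.
Treat the three as one block: 12! placements × 3! orders within the block = 479001600·6 = 2874009600.
Probability = 2874009600/87178291200 = 3/91.

3/91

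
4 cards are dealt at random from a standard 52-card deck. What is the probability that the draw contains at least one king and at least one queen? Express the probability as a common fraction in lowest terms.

There are C(52,4) = 270725 possible draws.
By inclusion-exclusion on the complements, draws missing all kings or all queens: C(48,4) + C(48,4) − C(44,4) = 194580 + 194580 − 135751 = 253409.
So draws with at least one of each: 270725 − 253409 = 17316, probability 17316/270725 = 1332/20825.

1332/20825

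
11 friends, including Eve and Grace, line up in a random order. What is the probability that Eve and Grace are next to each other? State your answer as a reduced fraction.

There are 11! = 39916800 arrangements.
Treat Eve and Grace as a block: 10! arrangements of the blocks × 2 orders within the block = 2·3628800 = 7257600.
Probability = 7257600/39916800 = 2/11.

2/11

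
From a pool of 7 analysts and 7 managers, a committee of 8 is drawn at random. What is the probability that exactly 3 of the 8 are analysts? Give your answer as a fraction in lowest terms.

The sample space is all 8-subsets of the 14: C(14,8) = 3003.
Selections with exactly 3 analysts: choose 3 of the 7 analysts and 5 of the 7 managers, C(7,3)·C(7,5) = 35·21 = 735.
Probability = 735/3003 = 35/143.

35/143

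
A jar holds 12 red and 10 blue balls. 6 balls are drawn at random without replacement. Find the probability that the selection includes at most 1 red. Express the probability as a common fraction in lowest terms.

14/323

Total selections: C(22,6) = 74613.
Favorable selections (at most 1 red): C(12,0)·C(10,6) + C(12,1)·C(10,5) = 210 + 3024 = 3234.
Probability = 3234/74613 = 14/323.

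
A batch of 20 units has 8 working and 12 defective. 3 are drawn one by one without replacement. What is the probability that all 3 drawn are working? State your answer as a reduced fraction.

14/285

Multiply the conditional probabilities at each draw: 8/20 · 7/19 · 6/18 = 336/6840 = 14/285.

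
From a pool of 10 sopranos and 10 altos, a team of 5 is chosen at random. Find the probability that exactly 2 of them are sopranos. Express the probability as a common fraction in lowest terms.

225/646

There are C(20,5) = 15504 ways to choose 5 from 20.
Selections with exactly 2 sopranos: choose 2 of the 10 sopranos and 3 of the 10 altos, C(10,2)·C(10,3) = 45·120 = 5400.
Probability = 5400/15504 = 225/646.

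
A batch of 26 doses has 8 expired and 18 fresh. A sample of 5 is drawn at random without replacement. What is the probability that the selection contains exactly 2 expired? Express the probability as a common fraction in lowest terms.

Total number of selections: C(26,5) = 65780.
Selections with exactly 2 expired: choose 2 of the 8 expired and 3 of the 18 fresh, C(8,2)·C(18,3) = 28·816 = 22848.
Probability = 22848/65780 = 5712/16445.

5712/16445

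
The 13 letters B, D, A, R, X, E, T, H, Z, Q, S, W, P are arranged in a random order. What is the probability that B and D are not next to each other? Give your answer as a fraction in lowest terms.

There are 13! = 6227020800 arrangements.
Arrangements with B and D adjacent: 2·12! = 958003200.
So not adjacent: 6227020800 − 958003200 = 5269017600, probability 5269017600/6227020800 = 11/13.

11/13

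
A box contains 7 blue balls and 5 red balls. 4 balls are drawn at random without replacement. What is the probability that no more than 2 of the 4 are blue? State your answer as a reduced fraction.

There are C(12,4) = 495 ways to choose the 4.
Count the complement (more than 2 blue): C(7,3)·C(5,1) + C(7,4)·C(5,0) = 175 + 35 = 210.
Probability = 1 − 210/495 = 285/495 = 19/33.

19/33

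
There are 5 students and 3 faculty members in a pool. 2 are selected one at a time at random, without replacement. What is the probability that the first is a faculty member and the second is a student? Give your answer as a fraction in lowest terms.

15/56

Multiply the conditional probabilities at each draw: 3/8 · 5/7 = 15/56.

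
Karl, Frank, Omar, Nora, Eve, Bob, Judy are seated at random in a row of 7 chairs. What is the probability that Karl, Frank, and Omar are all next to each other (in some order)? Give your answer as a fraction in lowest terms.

There are 7! = 5040 arrangements.
Treat the three as one block: 5! placements × 3! orders within the block = 120·6 = 720.
Probability = 720/5040 = 1/7.

1/7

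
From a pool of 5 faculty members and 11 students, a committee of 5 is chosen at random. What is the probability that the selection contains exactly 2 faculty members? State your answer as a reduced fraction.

The sample space is all 5-subsets of the 16: C(16,5) = 4368.
Selections with exactly 2 faculty members: choose 2 of the 5 faculty members and 3 of the 11 students, C(5,2)·C(11,3) = 10·165 = 1650.
Probability = 1650/4368 = 275/728.

275/728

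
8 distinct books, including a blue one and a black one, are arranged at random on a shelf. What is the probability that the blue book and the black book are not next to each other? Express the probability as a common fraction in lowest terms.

There are 8! = 40320 arrangements.
Arrangements with the blue book and the black book adjacent: 2·7! = 10080.
So not adjacent: 40320 − 10080 = 30240, probability 30240/40320 = 3/4.

3/4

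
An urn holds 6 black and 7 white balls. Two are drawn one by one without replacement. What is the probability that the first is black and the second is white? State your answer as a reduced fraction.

Multiply the conditional probabilities at each draw: 6/13 · 7/12 = 42/156 = 7/26.

7/26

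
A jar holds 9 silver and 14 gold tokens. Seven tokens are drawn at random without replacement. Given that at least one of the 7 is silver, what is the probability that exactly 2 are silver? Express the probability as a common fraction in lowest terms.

2184/7325

Work in counts. Selections with at least one silver: C(23,7) − C(14,7) = 245157 − 3432 = 241725.
Of those, selections where exactly 2 are silver: C(9,2)·C(14,5) = 36·2002 = 72072.
Conditional probability = 72072/241725 = 2184/7325.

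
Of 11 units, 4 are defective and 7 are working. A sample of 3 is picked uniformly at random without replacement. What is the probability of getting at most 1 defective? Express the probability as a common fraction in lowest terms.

There are C(11,3) = 165 ways to choose the 3.
Favorable selections (at most 1 defective): C(4,0)·C(7,3) + C(4,1)·C(7,2) = 35 + 84 = 119.
Probability = 119/165.

119/165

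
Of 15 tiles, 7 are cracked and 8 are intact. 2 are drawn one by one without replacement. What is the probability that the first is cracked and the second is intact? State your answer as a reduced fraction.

4/15

Multiply the conditional probabilities at each draw: 7/15 · 8/14 = 56/210 = 4/15.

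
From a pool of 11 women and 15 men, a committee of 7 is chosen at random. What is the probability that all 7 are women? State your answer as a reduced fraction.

There are C(26,7) = 657800 possible selections.
Selections with all women: C(11,7) = 330.
Probability = 330/657800 = 3/5980.

3/5980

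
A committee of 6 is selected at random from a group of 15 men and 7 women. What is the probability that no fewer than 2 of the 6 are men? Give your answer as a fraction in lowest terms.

There are C(22,6) = 74613 ways to choose the 6.
Count the complement (fewer than 2 men): C(15,0)·C(7,6) + C(15,1)·C(7,5) = 7 + 315 = 322.
Probability = 1 − 322/74613 = 74291/74613 = 10613/10659.

10613/10659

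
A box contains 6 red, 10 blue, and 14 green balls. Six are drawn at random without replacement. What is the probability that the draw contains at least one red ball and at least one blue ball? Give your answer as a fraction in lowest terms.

There are C(30,6) = 593775 possible draws.
By inclusion-exclusion on the complements, draws missing all red or all blue: C(24,6) + C(20,6) − C(14,6) = 134596 + 38760 − 3003 = 170353.
So draws with at least one of each: 593775 − 170353 = 423422, probability 423422/593775.

423422/593775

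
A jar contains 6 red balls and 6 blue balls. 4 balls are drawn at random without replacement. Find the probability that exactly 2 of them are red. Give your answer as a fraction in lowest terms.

5/11

There are C(12,4) = 495 ways to choose 4 from 12.
Selections with exactly 2 red: choose 2 of the 6 red and 2 of the 6 blue, C(6,2)·C(6,2) = 15·15 = 225.
Probability = 225/495 = 5/11.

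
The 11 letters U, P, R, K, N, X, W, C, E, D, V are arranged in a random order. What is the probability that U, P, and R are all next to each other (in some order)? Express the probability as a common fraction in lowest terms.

3/55

There are 11! = 39916800 arrangements.
Treat the three as one block: 9! placements × 3! orders within the block = 362880·6 = 2177280.
Probability = 2177280/39916800 = 3/55.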